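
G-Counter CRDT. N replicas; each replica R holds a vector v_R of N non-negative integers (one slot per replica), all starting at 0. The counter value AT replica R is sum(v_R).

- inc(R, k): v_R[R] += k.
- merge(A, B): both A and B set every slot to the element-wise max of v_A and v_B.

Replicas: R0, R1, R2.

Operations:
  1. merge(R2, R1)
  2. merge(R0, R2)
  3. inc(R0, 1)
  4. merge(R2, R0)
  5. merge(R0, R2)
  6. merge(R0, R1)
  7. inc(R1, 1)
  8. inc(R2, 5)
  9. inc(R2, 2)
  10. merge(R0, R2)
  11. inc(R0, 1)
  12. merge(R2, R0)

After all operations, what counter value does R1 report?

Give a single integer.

Op 1: merge R2<->R1 -> R2=(0,0,0) R1=(0,0,0)
Op 2: merge R0<->R2 -> R0=(0,0,0) R2=(0,0,0)
Op 3: inc R0 by 1 -> R0=(1,0,0) value=1
Op 4: merge R2<->R0 -> R2=(1,0,0) R0=(1,0,0)
Op 5: merge R0<->R2 -> R0=(1,0,0) R2=(1,0,0)
Op 6: merge R0<->R1 -> R0=(1,0,0) R1=(1,0,0)
Op 7: inc R1 by 1 -> R1=(1,1,0) value=2
Op 8: inc R2 by 5 -> R2=(1,0,5) value=6
Op 9: inc R2 by 2 -> R2=(1,0,7) value=8
Op 10: merge R0<->R2 -> R0=(1,0,7) R2=(1,0,7)
Op 11: inc R0 by 1 -> R0=(2,0,7) value=9
Op 12: merge R2<->R0 -> R2=(2,0,7) R0=(2,0,7)

Answer: 2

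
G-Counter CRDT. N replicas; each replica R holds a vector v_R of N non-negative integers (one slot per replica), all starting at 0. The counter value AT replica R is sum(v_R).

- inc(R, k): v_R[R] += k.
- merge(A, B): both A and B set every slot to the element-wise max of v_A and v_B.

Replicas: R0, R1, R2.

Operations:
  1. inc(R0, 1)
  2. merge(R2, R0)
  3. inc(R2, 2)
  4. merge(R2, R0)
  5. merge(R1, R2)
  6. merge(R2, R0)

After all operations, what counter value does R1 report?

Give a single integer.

Answer: 3

Derivation:
Op 1: inc R0 by 1 -> R0=(1,0,0) value=1
Op 2: merge R2<->R0 -> R2=(1,0,0) R0=(1,0,0)
Op 3: inc R2 by 2 -> R2=(1,0,2) value=3
Op 4: merge R2<->R0 -> R2=(1,0,2) R0=(1,0,2)
Op 5: merge R1<->R2 -> R1=(1,0,2) R2=(1,0,2)
Op 6: merge R2<->R0 -> R2=(1,0,2) R0=(1,0,2)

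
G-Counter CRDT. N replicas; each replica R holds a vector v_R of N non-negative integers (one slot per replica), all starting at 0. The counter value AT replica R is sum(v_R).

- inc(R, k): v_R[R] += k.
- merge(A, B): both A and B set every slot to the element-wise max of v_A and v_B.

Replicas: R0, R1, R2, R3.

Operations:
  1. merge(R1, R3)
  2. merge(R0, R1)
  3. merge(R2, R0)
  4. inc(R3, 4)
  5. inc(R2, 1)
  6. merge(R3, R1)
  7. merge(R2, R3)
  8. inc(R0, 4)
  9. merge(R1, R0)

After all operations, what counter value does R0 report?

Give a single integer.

Op 1: merge R1<->R3 -> R1=(0,0,0,0) R3=(0,0,0,0)
Op 2: merge R0<->R1 -> R0=(0,0,0,0) R1=(0,0,0,0)
Op 3: merge R2<->R0 -> R2=(0,0,0,0) R0=(0,0,0,0)
Op 4: inc R3 by 4 -> R3=(0,0,0,4) value=4
Op 5: inc R2 by 1 -> R2=(0,0,1,0) value=1
Op 6: merge R3<->R1 -> R3=(0,0,0,4) R1=(0,0,0,4)
Op 7: merge R2<->R3 -> R2=(0,0,1,4) R3=(0,0,1,4)
Op 8: inc R0 by 4 -> R0=(4,0,0,0) value=4
Op 9: merge R1<->R0 -> R1=(4,0,0,4) R0=(4,0,0,4)

Answer: 8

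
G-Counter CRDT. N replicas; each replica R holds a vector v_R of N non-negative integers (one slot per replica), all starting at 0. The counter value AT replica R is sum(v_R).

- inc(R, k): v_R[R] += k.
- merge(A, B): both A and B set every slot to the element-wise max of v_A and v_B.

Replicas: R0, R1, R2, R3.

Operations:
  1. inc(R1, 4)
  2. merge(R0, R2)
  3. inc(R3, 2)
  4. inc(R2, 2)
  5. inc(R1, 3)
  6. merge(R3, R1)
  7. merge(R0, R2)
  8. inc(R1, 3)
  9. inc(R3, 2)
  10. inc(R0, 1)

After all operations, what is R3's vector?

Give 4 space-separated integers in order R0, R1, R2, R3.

Op 1: inc R1 by 4 -> R1=(0,4,0,0) value=4
Op 2: merge R0<->R2 -> R0=(0,0,0,0) R2=(0,0,0,0)
Op 3: inc R3 by 2 -> R3=(0,0,0,2) value=2
Op 4: inc R2 by 2 -> R2=(0,0,2,0) value=2
Op 5: inc R1 by 3 -> R1=(0,7,0,0) value=7
Op 6: merge R3<->R1 -> R3=(0,7,0,2) R1=(0,7,0,2)
Op 7: merge R0<->R2 -> R0=(0,0,2,0) R2=(0,0,2,0)
Op 8: inc R1 by 3 -> R1=(0,10,0,2) value=12
Op 9: inc R3 by 2 -> R3=(0,7,0,4) value=11
Op 10: inc R0 by 1 -> R0=(1,0,2,0) value=3

Answer: 0 7 0 4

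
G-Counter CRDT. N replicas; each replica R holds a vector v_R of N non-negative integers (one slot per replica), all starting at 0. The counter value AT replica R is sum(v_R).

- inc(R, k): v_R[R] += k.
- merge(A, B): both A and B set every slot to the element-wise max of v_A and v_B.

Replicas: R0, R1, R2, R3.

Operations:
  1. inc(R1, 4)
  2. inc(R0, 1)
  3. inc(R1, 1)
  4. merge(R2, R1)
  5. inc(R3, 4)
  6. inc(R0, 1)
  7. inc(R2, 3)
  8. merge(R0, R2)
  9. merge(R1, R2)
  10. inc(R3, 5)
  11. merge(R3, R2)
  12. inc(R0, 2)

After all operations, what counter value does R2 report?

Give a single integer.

Answer: 19

Derivation:
Op 1: inc R1 by 4 -> R1=(0,4,0,0) value=4
Op 2: inc R0 by 1 -> R0=(1,0,0,0) value=1
Op 3: inc R1 by 1 -> R1=(0,5,0,0) value=5
Op 4: merge R2<->R1 -> R2=(0,5,0,0) R1=(0,5,0,0)
Op 5: inc R3 by 4 -> R3=(0,0,0,4) value=4
Op 6: inc R0 by 1 -> R0=(2,0,0,0) value=2
Op 7: inc R2 by 3 -> R2=(0,5,3,0) value=8
Op 8: merge R0<->R2 -> R0=(2,5,3,0) R2=(2,5,3,0)
Op 9: merge R1<->R2 -> R1=(2,5,3,0) R2=(2,5,3,0)
Op 10: inc R3 by 5 -> R3=(0,0,0,9) value=9
Op 11: merge R3<->R2 -> R3=(2,5,3,9) R2=(2,5,3,9)
Op 12: inc R0 by 2 -> R0=(4,5,3,0) value=12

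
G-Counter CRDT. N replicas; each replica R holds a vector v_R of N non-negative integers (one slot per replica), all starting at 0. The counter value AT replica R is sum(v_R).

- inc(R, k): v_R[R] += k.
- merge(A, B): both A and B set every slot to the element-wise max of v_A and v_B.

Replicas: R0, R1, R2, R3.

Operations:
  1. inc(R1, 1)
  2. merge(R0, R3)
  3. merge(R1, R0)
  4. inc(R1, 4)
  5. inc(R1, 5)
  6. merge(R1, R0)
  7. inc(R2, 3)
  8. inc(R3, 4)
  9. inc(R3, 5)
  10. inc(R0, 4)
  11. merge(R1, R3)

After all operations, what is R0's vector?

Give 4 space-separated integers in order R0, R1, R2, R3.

Answer: 4 10 0 0

Derivation:
Op 1: inc R1 by 1 -> R1=(0,1,0,0) value=1
Op 2: merge R0<->R3 -> R0=(0,0,0,0) R3=(0,0,0,0)
Op 3: merge R1<->R0 -> R1=(0,1,0,0) R0=(0,1,0,0)
Op 4: inc R1 by 4 -> R1=(0,5,0,0) value=5
Op 5: inc R1 by 5 -> R1=(0,10,0,0) value=10
Op 6: merge R1<->R0 -> R1=(0,10,0,0) R0=(0,10,0,0)
Op 7: inc R2 by 3 -> R2=(0,0,3,0) value=3
Op 8: inc R3 by 4 -> R3=(0,0,0,4) value=4
Op 9: inc R3 by 5 -> R3=(0,0,0,9) value=9
Op 10: inc R0 by 4 -> R0=(4,10,0,0) value=14
Op 11: merge R1<->R3 -> R1=(0,10,0,9) R3=(0,10,0,9)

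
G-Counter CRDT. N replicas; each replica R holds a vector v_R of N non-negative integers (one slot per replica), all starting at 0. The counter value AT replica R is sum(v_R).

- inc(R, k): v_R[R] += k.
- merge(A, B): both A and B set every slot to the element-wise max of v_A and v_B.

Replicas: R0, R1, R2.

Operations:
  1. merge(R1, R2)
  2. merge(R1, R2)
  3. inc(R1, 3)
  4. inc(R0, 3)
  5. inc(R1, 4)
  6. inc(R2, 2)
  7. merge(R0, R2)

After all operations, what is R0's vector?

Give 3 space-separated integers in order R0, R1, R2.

Op 1: merge R1<->R2 -> R1=(0,0,0) R2=(0,0,0)
Op 2: merge R1<->R2 -> R1=(0,0,0) R2=(0,0,0)
Op 3: inc R1 by 3 -> R1=(0,3,0) value=3
Op 4: inc R0 by 3 -> R0=(3,0,0) value=3
Op 5: inc R1 by 4 -> R1=(0,7,0) value=7
Op 6: inc R2 by 2 -> R2=(0,0,2) value=2
Op 7: merge R0<->R2 -> R0=(3,0,2) R2=(3,0,2)

Answer: 3 0 2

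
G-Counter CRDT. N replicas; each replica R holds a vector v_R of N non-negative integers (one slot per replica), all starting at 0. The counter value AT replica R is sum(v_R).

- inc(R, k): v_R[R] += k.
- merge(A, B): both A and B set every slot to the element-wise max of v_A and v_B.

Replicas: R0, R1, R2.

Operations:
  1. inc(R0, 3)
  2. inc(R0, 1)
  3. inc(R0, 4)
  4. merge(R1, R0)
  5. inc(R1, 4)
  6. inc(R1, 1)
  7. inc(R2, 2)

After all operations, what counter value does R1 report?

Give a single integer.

Answer: 13

Derivation:
Op 1: inc R0 by 3 -> R0=(3,0,0) value=3
Op 2: inc R0 by 1 -> R0=(4,0,0) value=4
Op 3: inc R0 by 4 -> R0=(8,0,0) value=8
Op 4: merge R1<->R0 -> R1=(8,0,0) R0=(8,0,0)
Op 5: inc R1 by 4 -> R1=(8,4,0) value=12
Op 6: inc R1 by 1 -> R1=(8,5,0) value=13
Op 7: inc R2 by 2 -> R2=(0,0,2) value=2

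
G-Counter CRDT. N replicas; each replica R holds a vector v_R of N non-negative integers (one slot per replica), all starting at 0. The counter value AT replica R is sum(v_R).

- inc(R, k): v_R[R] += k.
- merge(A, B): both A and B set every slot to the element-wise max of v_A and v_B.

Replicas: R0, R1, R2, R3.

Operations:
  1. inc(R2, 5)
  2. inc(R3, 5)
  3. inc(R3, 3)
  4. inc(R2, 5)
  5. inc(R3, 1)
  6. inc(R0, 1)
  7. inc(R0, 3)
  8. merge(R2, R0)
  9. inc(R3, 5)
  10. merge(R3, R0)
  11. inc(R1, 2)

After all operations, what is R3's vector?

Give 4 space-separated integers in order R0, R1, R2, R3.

Op 1: inc R2 by 5 -> R2=(0,0,5,0) value=5
Op 2: inc R3 by 5 -> R3=(0,0,0,5) value=5
Op 3: inc R3 by 3 -> R3=(0,0,0,8) value=8
Op 4: inc R2 by 5 -> R2=(0,0,10,0) value=10
Op 5: inc R3 by 1 -> R3=(0,0,0,9) value=9
Op 6: inc R0 by 1 -> R0=(1,0,0,0) value=1
Op 7: inc R0 by 3 -> R0=(4,0,0,0) value=4
Op 8: merge R2<->R0 -> R2=(4,0,10,0) R0=(4,0,10,0)
Op 9: inc R3 by 5 -> R3=(0,0,0,14) value=14
Op 10: merge R3<->R0 -> R3=(4,0,10,14) R0=(4,0,10,14)
Op 11: inc R1 by 2 -> R1=(0,2,0,0) value=2

Answer: 4 0 10 14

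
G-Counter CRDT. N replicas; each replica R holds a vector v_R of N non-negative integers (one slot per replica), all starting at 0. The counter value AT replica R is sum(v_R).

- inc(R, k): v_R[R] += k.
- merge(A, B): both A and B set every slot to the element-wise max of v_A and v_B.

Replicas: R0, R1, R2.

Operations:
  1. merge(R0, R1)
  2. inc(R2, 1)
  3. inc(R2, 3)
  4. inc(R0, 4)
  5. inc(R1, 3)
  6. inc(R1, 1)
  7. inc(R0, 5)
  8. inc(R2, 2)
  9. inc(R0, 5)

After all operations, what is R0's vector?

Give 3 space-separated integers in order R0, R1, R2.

Op 1: merge R0<->R1 -> R0=(0,0,0) R1=(0,0,0)
Op 2: inc R2 by 1 -> R2=(0,0,1) value=1
Op 3: inc R2 by 3 -> R2=(0,0,4) value=4
Op 4: inc R0 by 4 -> R0=(4,0,0) value=4
Op 5: inc R1 by 3 -> R1=(0,3,0) value=3
Op 6: inc R1 by 1 -> R1=(0,4,0) value=4
Op 7: inc R0 by 5 -> R0=(9,0,0) value=9
Op 8: inc R2 by 2 -> R2=(0,0,6) value=6
Op 9: inc R0 by 5 -> R0=(14,0,0) value=14

Answer: 14 0 0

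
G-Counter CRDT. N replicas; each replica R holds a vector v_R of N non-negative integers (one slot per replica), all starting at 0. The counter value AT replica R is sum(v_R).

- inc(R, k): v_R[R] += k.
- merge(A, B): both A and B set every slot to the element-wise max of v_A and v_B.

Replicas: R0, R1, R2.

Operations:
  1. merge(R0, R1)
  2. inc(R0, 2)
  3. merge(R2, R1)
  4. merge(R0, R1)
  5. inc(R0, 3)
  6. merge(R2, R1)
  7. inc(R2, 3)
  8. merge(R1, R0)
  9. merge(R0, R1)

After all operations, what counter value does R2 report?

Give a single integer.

Answer: 5

Derivation:
Op 1: merge R0<->R1 -> R0=(0,0,0) R1=(0,0,0)
Op 2: inc R0 by 2 -> R0=(2,0,0) value=2
Op 3: merge R2<->R1 -> R2=(0,0,0) R1=(0,0,0)
Op 4: merge R0<->R1 -> R0=(2,0,0) R1=(2,0,0)
Op 5: inc R0 by 3 -> R0=(5,0,0) value=5
Op 6: merge R2<->R1 -> R2=(2,0,0) R1=(2,0,0)
Op 7: inc R2 by 3 -> R2=(2,0,3) value=5
Op 8: merge R1<->R0 -> R1=(5,0,0) R0=(5,0,0)
Op 9: merge R0<->R1 -> R0=(5,0,0) R1=(5,0,0)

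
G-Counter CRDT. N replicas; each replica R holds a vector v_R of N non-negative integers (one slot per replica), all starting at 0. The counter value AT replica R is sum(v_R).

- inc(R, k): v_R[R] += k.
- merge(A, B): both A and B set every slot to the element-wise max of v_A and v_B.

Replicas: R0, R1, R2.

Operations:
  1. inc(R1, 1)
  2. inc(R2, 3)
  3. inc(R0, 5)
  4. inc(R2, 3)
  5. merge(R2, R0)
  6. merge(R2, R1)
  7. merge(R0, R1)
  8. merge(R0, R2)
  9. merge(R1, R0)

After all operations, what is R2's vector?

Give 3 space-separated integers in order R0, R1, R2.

Answer: 5 1 6

Derivation:
Op 1: inc R1 by 1 -> R1=(0,1,0) value=1
Op 2: inc R2 by 3 -> R2=(0,0,3) value=3
Op 3: inc R0 by 5 -> R0=(5,0,0) value=5
Op 4: inc R2 by 3 -> R2=(0,0,6) value=6
Op 5: merge R2<->R0 -> R2=(5,0,6) R0=(5,0,6)
Op 6: merge R2<->R1 -> R2=(5,1,6) R1=(5,1,6)
Op 7: merge R0<->R1 -> R0=(5,1,6) R1=(5,1,6)
Op 8: merge R0<->R2 -> R0=(5,1,6) R2=(5,1,6)
Op 9: merge R1<->R0 -> R1=(5,1,6) R0=(5,1,6)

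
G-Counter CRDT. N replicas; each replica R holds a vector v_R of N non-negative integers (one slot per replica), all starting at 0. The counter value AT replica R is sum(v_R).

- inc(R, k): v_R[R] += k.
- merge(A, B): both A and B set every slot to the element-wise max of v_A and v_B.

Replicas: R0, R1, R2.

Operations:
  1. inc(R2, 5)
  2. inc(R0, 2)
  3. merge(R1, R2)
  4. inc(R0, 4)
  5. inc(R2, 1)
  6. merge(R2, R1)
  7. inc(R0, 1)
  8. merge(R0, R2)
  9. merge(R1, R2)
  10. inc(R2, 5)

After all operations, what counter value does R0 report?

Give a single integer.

Answer: 13

Derivation:
Op 1: inc R2 by 5 -> R2=(0,0,5) value=5
Op 2: inc R0 by 2 -> R0=(2,0,0) value=2
Op 3: merge R1<->R2 -> R1=(0,0,5) R2=(0,0,5)
Op 4: inc R0 by 4 -> R0=(6,0,0) value=6
Op 5: inc R2 by 1 -> R2=(0,0,6) value=6
Op 6: merge R2<->R1 -> R2=(0,0,6) R1=(0,0,6)
Op 7: inc R0 by 1 -> R0=(7,0,0) value=7
Op 8: merge R0<->R2 -> R0=(7,0,6) R2=(7,0,6)
Op 9: merge R1<->R2 -> R1=(7,0,6) R2=(7,0,6)
Op 10: inc R2 by 5 -> R2=(7,0,11) value=18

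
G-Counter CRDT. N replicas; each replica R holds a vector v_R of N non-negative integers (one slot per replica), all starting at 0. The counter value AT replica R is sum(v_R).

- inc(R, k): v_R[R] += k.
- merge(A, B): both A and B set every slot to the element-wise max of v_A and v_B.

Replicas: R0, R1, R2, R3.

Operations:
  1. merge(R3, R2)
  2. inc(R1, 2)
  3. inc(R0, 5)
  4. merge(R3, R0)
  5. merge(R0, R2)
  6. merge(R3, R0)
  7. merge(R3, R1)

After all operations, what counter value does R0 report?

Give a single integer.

Answer: 5

Derivation:
Op 1: merge R3<->R2 -> R3=(0,0,0,0) R2=(0,0,0,0)
Op 2: inc R1 by 2 -> R1=(0,2,0,0) value=2
Op 3: inc R0 by 5 -> R0=(5,0,0,0) value=5
Op 4: merge R3<->R0 -> R3=(5,0,0,0) R0=(5,0,0,0)
Op 5: merge R0<->R2 -> R0=(5,0,0,0) R2=(5,0,0,0)
Op 6: merge R3<->R0 -> R3=(5,0,0,0) R0=(5,0,0,0)
Op 7: merge R3<->R1 -> R3=(5,2,0,0) R1=(5,2,0,0)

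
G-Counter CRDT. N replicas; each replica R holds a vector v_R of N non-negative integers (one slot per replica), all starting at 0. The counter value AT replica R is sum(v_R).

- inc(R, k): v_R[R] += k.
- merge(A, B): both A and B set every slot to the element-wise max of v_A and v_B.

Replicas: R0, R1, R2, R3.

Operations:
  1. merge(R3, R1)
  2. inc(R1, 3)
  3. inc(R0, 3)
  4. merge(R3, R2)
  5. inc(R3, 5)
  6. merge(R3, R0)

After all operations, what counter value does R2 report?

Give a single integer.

Answer: 0

Derivation:
Op 1: merge R3<->R1 -> R3=(0,0,0,0) R1=(0,0,0,0)
Op 2: inc R1 by 3 -> R1=(0,3,0,0) value=3
Op 3: inc R0 by 3 -> R0=(3,0,0,0) value=3
Op 4: merge R3<->R2 -> R3=(0,0,0,0) R2=(0,0,0,0)
Op 5: inc R3 by 5 -> R3=(0,0,0,5) value=5
Op 6: merge R3<->R0 -> R3=(3,0,0,5) R0=(3,0,0,5)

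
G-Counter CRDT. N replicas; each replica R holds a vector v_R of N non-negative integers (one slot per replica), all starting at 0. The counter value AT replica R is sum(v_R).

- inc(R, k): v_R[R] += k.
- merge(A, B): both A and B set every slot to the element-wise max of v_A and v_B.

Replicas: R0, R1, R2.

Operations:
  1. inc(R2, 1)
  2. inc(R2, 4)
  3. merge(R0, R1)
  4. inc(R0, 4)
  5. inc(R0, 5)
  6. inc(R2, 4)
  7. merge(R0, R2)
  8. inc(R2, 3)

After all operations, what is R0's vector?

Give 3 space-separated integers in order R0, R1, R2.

Answer: 9 0 9

Derivation:
Op 1: inc R2 by 1 -> R2=(0,0,1) value=1
Op 2: inc R2 by 4 -> R2=(0,0,5) value=5
Op 3: merge R0<->R1 -> R0=(0,0,0) R1=(0,0,0)
Op 4: inc R0 by 4 -> R0=(4,0,0) value=4
Op 5: inc R0 by 5 -> R0=(9,0,0) value=9
Op 6: inc R2 by 4 -> R2=(0,0,9) value=9
Op 7: merge R0<->R2 -> R0=(9,0,9) R2=(9,0,9)
Op 8: inc R2 by 3 -> R2=(9,0,12) value=21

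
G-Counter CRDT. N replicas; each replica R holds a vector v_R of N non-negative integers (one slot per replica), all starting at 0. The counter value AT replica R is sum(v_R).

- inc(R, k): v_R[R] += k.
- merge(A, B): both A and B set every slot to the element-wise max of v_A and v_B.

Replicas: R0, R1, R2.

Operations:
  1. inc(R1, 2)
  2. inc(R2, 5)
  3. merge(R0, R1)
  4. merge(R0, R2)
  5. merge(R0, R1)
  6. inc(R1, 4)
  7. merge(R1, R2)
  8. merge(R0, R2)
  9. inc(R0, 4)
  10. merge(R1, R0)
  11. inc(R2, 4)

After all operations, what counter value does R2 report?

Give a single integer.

Answer: 15

Derivation:
Op 1: inc R1 by 2 -> R1=(0,2,0) value=2
Op 2: inc R2 by 5 -> R2=(0,0,5) value=5
Op 3: merge R0<->R1 -> R0=(0,2,0) R1=(0,2,0)
Op 4: merge R0<->R2 -> R0=(0,2,5) R2=(0,2,5)
Op 5: merge R0<->R1 -> R0=(0,2,5) R1=(0,2,5)
Op 6: inc R1 by 4 -> R1=(0,6,5) value=11
Op 7: merge R1<->R2 -> R1=(0,6,5) R2=(0,6,5)
Op 8: merge R0<->R2 -> R0=(0,6,5) R2=(0,6,5)
Op 9: inc R0 by 4 -> R0=(4,6,5) value=15
Op 10: merge R1<->R0 -> R1=(4,6,5) R0=(4,6,5)
Op 11: inc R2 by 4 -> R2=(0,6,9) value=15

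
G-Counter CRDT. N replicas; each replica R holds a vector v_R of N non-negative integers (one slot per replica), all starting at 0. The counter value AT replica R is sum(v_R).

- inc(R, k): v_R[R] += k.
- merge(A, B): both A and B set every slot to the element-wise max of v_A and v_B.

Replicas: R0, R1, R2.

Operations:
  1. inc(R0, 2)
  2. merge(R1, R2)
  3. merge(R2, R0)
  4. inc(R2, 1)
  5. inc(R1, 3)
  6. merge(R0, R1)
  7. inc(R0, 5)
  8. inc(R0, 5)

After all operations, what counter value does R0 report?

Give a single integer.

Op 1: inc R0 by 2 -> R0=(2,0,0) value=2
Op 2: merge R1<->R2 -> R1=(0,0,0) R2=(0,0,0)
Op 3: merge R2<->R0 -> R2=(2,0,0) R0=(2,0,0)
Op 4: inc R2 by 1 -> R2=(2,0,1) value=3
Op 5: inc R1 by 3 -> R1=(0,3,0) value=3
Op 6: merge R0<->R1 -> R0=(2,3,0) R1=(2,3,0)
Op 7: inc R0 by 5 -> R0=(7,3,0) value=10
Op 8: inc R0 by 5 -> R0=(12,3,0) value=15

Answer: 15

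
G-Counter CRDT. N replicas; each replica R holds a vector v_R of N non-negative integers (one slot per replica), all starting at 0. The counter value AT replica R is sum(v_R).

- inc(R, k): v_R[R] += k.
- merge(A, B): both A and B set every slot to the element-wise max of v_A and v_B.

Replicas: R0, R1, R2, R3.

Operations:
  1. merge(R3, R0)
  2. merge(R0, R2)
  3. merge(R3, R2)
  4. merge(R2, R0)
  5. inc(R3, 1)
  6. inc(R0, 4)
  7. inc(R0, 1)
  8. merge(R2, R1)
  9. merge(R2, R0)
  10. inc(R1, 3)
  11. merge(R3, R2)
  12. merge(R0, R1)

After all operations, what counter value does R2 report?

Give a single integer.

Op 1: merge R3<->R0 -> R3=(0,0,0,0) R0=(0,0,0,0)
Op 2: merge R0<->R2 -> R0=(0,0,0,0) R2=(0,0,0,0)
Op 3: merge R3<->R2 -> R3=(0,0,0,0) R2=(0,0,0,0)
Op 4: merge R2<->R0 -> R2=(0,0,0,0) R0=(0,0,0,0)
Op 5: inc R3 by 1 -> R3=(0,0,0,1) value=1
Op 6: inc R0 by 4 -> R0=(4,0,0,0) value=4
Op 7: inc R0 by 1 -> R0=(5,0,0,0) value=5
Op 8: merge R2<->R1 -> R2=(0,0,0,0) R1=(0,0,0,0)
Op 9: merge R2<->R0 -> R2=(5,0,0,0) R0=(5,0,0,0)
Op 10: inc R1 by 3 -> R1=(0,3,0,0) value=3
Op 11: merge R3<->R2 -> R3=(5,0,0,1) R2=(5,0,0,1)
Op 12: merge R0<->R1 -> R0=(5,3,0,0) R1=(5,3,0,0)

Answer: 6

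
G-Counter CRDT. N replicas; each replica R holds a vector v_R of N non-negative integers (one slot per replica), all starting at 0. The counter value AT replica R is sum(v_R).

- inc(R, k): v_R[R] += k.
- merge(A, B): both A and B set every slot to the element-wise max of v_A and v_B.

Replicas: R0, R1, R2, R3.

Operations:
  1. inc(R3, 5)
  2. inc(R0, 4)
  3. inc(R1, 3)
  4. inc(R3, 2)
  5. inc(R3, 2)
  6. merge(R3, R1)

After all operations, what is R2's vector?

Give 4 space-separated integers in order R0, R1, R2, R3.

Op 1: inc R3 by 5 -> R3=(0,0,0,5) value=5
Op 2: inc R0 by 4 -> R0=(4,0,0,0) value=4
Op 3: inc R1 by 3 -> R1=(0,3,0,0) value=3
Op 4: inc R3 by 2 -> R3=(0,0,0,7) value=7
Op 5: inc R3 by 2 -> R3=(0,0,0,9) value=9
Op 6: merge R3<->R1 -> R3=(0,3,0,9) R1=(0,3,0,9)

Answer: 0 0 0 0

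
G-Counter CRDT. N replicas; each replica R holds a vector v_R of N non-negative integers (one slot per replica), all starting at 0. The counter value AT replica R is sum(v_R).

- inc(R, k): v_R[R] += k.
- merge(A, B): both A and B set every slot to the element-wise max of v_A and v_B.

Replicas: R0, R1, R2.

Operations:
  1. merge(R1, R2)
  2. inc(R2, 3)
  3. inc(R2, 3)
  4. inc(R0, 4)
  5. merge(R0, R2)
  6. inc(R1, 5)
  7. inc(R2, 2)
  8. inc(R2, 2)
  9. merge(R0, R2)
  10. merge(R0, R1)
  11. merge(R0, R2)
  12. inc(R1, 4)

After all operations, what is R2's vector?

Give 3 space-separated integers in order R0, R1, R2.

Op 1: merge R1<->R2 -> R1=(0,0,0) R2=(0,0,0)
Op 2: inc R2 by 3 -> R2=(0,0,3) value=3
Op 3: inc R2 by 3 -> R2=(0,0,6) value=6
Op 4: inc R0 by 4 -> R0=(4,0,0) value=4
Op 5: merge R0<->R2 -> R0=(4,0,6) R2=(4,0,6)
Op 6: inc R1 by 5 -> R1=(0,5,0) value=5
Op 7: inc R2 by 2 -> R2=(4,0,8) value=12
Op 8: inc R2 by 2 -> R2=(4,0,10) value=14
Op 9: merge R0<->R2 -> R0=(4,0,10) R2=(4,0,10)
Op 10: merge R0<->R1 -> R0=(4,5,10) R1=(4,5,10)
Op 11: merge R0<->R2 -> R0=(4,5,10) R2=(4,5,10)
Op 12: inc R1 by 4 -> R1=(4,9,10) value=23

Answer: 4 5 10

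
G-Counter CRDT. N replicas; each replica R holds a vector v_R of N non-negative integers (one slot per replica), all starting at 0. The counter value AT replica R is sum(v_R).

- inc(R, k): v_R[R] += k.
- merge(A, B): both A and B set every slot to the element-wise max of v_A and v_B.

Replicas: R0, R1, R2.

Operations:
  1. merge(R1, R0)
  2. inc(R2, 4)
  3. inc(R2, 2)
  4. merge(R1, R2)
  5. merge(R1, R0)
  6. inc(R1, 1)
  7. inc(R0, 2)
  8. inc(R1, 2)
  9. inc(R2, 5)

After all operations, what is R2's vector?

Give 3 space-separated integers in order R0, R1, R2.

Op 1: merge R1<->R0 -> R1=(0,0,0) R0=(0,0,0)
Op 2: inc R2 by 4 -> R2=(0,0,4) value=4
Op 3: inc R2 by 2 -> R2=(0,0,6) value=6
Op 4: merge R1<->R2 -> R1=(0,0,6) R2=(0,0,6)
Op 5: merge R1<->R0 -> R1=(0,0,6) R0=(0,0,6)
Op 6: inc R1 by 1 -> R1=(0,1,6) value=7
Op 7: inc R0 by 2 -> R0=(2,0,6) value=8
Op 8: inc R1 by 2 -> R1=(0,3,6) value=9
Op 9: inc R2 by 5 -> R2=(0,0,11) value=11

Answer: 0 0 11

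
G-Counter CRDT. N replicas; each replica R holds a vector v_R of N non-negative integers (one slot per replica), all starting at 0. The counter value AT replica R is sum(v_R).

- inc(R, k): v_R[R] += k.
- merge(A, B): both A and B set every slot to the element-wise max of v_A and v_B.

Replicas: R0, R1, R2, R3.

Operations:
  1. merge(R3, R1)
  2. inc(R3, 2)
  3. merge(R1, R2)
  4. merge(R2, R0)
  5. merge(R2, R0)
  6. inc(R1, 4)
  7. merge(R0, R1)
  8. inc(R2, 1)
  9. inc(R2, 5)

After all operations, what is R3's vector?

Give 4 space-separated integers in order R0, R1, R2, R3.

Answer: 0 0 0 2

Derivation:
Op 1: merge R3<->R1 -> R3=(0,0,0,0) R1=(0,0,0,0)
Op 2: inc R3 by 2 -> R3=(0,0,0,2) value=2
Op 3: merge R1<->R2 -> R1=(0,0,0,0) R2=(0,0,0,0)
Op 4: merge R2<->R0 -> R2=(0,0,0,0) R0=(0,0,0,0)
Op 5: merge R2<->R0 -> R2=(0,0,0,0) R0=(0,0,0,0)
Op 6: inc R1 by 4 -> R1=(0,4,0,0) value=4
Op 7: merge R0<->R1 -> R0=(0,4,0,0) R1=(0,4,0,0)
Op 8: inc R2 by 1 -> R2=(0,0,1,0) value=1
Op 9: inc R2 by 5 -> R2=(0,0,6,0) value=6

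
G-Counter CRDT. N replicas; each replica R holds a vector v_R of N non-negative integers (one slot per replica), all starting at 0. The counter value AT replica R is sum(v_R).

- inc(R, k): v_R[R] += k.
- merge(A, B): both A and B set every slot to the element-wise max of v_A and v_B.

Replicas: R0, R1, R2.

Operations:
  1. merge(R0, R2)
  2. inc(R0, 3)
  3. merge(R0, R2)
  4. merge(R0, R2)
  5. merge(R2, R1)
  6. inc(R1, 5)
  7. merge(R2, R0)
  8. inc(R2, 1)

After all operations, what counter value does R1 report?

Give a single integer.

Answer: 8

Derivation:
Op 1: merge R0<->R2 -> R0=(0,0,0) R2=(0,0,0)
Op 2: inc R0 by 3 -> R0=(3,0,0) value=3
Op 3: merge R0<->R2 -> R0=(3,0,0) R2=(3,0,0)
Op 4: merge R0<->R2 -> R0=(3,0,0) R2=(3,0,0)
Op 5: merge R2<->R1 -> R2=(3,0,0) R1=(3,0,0)
Op 6: inc R1 by 5 -> R1=(3,5,0) value=8
Op 7: merge R2<->R0 -> R2=(3,0,0) R0=(3,0,0)
Op 8: inc R2 by 1 -> R2=(3,0,1) value=4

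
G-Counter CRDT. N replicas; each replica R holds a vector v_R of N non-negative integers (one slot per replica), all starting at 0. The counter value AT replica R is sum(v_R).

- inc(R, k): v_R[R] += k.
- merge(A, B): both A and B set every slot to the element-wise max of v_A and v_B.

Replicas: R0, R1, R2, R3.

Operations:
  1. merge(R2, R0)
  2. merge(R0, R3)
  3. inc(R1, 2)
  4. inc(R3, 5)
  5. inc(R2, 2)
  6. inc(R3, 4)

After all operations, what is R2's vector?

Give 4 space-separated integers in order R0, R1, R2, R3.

Op 1: merge R2<->R0 -> R2=(0,0,0,0) R0=(0,0,0,0)
Op 2: merge R0<->R3 -> R0=(0,0,0,0) R3=(0,0,0,0)
Op 3: inc R1 by 2 -> R1=(0,2,0,0) value=2
Op 4: inc R3 by 5 -> R3=(0,0,0,5) value=5
Op 5: inc R2 by 2 -> R2=(0,0,2,0) value=2
Op 6: inc R3 by 4 -> R3=(0,0,0,9) value=9

Answer: 0 0 2 0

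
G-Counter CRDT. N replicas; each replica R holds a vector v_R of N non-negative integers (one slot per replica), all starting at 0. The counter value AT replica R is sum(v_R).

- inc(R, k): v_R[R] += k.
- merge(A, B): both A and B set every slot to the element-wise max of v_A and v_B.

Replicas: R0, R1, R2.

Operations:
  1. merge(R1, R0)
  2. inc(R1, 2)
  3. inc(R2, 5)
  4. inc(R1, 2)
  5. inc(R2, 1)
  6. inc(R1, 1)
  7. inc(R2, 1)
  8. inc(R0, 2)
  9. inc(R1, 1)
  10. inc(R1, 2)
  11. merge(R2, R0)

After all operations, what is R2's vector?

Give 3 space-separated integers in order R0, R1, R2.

Op 1: merge R1<->R0 -> R1=(0,0,0) R0=(0,0,0)
Op 2: inc R1 by 2 -> R1=(0,2,0) value=2
Op 3: inc R2 by 5 -> R2=(0,0,5) value=5
Op 4: inc R1 by 2 -> R1=(0,4,0) value=4
Op 5: inc R2 by 1 -> R2=(0,0,6) value=6
Op 6: inc R1 by 1 -> R1=(0,5,0) value=5
Op 7: inc R2 by 1 -> R2=(0,0,7) value=7
Op 8: inc R0 by 2 -> R0=(2,0,0) value=2
Op 9: inc R1 by 1 -> R1=(0,6,0) value=6
Op 10: inc R1 by 2 -> R1=(0,8,0) value=8
Op 11: merge R2<->R0 -> R2=(2,0,7) R0=(2,0,7)

Answer: 2 0 7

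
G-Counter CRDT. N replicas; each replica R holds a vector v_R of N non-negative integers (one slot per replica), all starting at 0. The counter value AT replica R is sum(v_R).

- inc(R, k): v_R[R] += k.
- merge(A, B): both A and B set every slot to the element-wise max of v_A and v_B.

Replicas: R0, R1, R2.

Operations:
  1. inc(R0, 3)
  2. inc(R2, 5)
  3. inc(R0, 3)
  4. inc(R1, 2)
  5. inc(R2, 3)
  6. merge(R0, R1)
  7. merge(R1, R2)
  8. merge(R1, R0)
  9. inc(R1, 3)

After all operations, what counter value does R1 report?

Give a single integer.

Answer: 19

Derivation:
Op 1: inc R0 by 3 -> R0=(3,0,0) value=3
Op 2: inc R2 by 5 -> R2=(0,0,5) value=5
Op 3: inc R0 by 3 -> R0=(6,0,0) value=6
Op 4: inc R1 by 2 -> R1=(0,2,0) value=2
Op 5: inc R2 by 3 -> R2=(0,0,8) value=8
Op 6: merge R0<->R1 -> R0=(6,2,0) R1=(6,2,0)
Op 7: merge R1<->R2 -> R1=(6,2,8) R2=(6,2,8)
Op 8: merge R1<->R0 -> R1=(6,2,8) R0=(6,2,8)
Op 9: inc R1 by 3 -> R1=(6,5,8) value=19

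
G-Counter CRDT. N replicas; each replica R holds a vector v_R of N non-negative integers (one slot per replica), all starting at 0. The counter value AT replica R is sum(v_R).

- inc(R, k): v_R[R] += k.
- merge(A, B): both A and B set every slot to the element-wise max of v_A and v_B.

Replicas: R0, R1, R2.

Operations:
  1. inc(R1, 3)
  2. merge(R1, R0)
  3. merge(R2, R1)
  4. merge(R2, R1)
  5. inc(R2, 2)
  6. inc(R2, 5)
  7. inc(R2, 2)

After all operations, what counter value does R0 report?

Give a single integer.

Answer: 3

Derivation:
Op 1: inc R1 by 3 -> R1=(0,3,0) value=3
Op 2: merge R1<->R0 -> R1=(0,3,0) R0=(0,3,0)
Op 3: merge R2<->R1 -> R2=(0,3,0) R1=(0,3,0)
Op 4: merge R2<->R1 -> R2=(0,3,0) R1=(0,3,0)
Op 5: inc R2 by 2 -> R2=(0,3,2) value=5
Op 6: inc R2 by 5 -> R2=(0,3,7) value=10
Op 7: inc R2 by 2 -> R2=(0,3,9) value=12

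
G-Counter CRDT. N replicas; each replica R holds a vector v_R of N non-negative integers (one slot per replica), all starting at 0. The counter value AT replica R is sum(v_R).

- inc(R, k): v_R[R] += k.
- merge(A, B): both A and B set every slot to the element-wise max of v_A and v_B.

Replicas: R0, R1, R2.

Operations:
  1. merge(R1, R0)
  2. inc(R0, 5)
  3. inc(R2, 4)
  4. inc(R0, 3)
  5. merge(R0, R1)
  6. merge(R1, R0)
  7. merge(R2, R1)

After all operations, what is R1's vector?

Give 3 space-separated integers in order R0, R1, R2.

Answer: 8 0 4

Derivation:
Op 1: merge R1<->R0 -> R1=(0,0,0) R0=(0,0,0)
Op 2: inc R0 by 5 -> R0=(5,0,0) value=5
Op 3: inc R2 by 4 -> R2=(0,0,4) value=4
Op 4: inc R0 by 3 -> R0=(8,0,0) value=8
Op 5: merge R0<->R1 -> R0=(8,0,0) R1=(8,0,0)
Op 6: merge R1<->R0 -> R1=(8,0,0) R0=(8,0,0)
Op 7: merge R2<->R1 -> R2=(8,0,4) R1=(8,0,4)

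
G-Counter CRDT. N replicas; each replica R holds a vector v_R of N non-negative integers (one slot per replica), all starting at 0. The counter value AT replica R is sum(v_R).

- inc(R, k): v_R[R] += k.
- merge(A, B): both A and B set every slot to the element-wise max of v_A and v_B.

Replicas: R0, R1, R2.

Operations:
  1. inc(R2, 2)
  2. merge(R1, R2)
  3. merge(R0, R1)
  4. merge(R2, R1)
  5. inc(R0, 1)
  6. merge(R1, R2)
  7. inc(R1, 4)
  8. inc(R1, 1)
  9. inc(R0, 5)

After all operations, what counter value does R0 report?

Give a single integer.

Op 1: inc R2 by 2 -> R2=(0,0,2) value=2
Op 2: merge R1<->R2 -> R1=(0,0,2) R2=(0,0,2)
Op 3: merge R0<->R1 -> R0=(0,0,2) R1=(0,0,2)
Op 4: merge R2<->R1 -> R2=(0,0,2) R1=(0,0,2)
Op 5: inc R0 by 1 -> R0=(1,0,2) value=3
Op 6: merge R1<->R2 -> R1=(0,0,2) R2=(0,0,2)
Op 7: inc R1 by 4 -> R1=(0,4,2) value=6
Op 8: inc R1 by 1 -> R1=(0,5,2) value=7
Op 9: inc R0 by 5 -> R0=(6,0,2) value=8

Answer: 8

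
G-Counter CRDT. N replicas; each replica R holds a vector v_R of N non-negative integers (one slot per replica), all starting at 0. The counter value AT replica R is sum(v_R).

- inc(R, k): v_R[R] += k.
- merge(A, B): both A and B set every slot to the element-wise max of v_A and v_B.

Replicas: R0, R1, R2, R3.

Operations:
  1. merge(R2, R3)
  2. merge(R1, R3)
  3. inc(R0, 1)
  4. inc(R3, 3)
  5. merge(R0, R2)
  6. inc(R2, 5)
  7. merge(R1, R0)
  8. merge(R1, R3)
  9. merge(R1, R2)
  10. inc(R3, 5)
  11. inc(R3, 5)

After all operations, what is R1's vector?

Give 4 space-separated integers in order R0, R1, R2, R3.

Answer: 1 0 5 3

Derivation:
Op 1: merge R2<->R3 -> R2=(0,0,0,0) R3=(0,0,0,0)
Op 2: merge R1<->R3 -> R1=(0,0,0,0) R3=(0,0,0,0)
Op 3: inc R0 by 1 -> R0=(1,0,0,0) value=1
Op 4: inc R3 by 3 -> R3=(0,0,0,3) value=3
Op 5: merge R0<->R2 -> R0=(1,0,0,0) R2=(1,0,0,0)
Op 6: inc R2 by 5 -> R2=(1,0,5,0) value=6
Op 7: merge R1<->R0 -> R1=(1,0,0,0) R0=(1,0,0,0)
Op 8: merge R1<->R3 -> R1=(1,0,0,3) R3=(1,0,0,3)
Op 9: merge R1<->R2 -> R1=(1,0,5,3) R2=(1,0,5,3)
Op 10: inc R3 by 5 -> R3=(1,0,0,8) value=9
Op 11: inc R3 by 5 -> R3=(1,0,0,13) value=14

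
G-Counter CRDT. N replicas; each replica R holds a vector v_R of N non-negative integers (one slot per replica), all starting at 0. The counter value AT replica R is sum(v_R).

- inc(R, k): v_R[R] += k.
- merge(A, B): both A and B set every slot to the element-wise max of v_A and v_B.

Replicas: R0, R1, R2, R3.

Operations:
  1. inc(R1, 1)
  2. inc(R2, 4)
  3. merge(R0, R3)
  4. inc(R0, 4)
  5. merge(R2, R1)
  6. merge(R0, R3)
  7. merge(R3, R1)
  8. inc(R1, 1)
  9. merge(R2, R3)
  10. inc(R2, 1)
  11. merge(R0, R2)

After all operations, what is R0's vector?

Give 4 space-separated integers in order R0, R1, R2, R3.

Answer: 4 1 5 0

Derivation:
Op 1: inc R1 by 1 -> R1=(0,1,0,0) value=1
Op 2: inc R2 by 4 -> R2=(0,0,4,0) value=4
Op 3: merge R0<->R3 -> R0=(0,0,0,0) R3=(0,0,0,0)
Op 4: inc R0 by 4 -> R0=(4,0,0,0) value=4
Op 5: merge R2<->R1 -> R2=(0,1,4,0) R1=(0,1,4,0)
Op 6: merge R0<->R3 -> R0=(4,0,0,0) R3=(4,0,0,0)
Op 7: merge R3<->R1 -> R3=(4,1,4,0) R1=(4,1,4,0)
Op 8: inc R1 by 1 -> R1=(4,2,4,0) value=10
Op 9: merge R2<->R3 -> R2=(4,1,4,0) R3=(4,1,4,0)
Op 10: inc R2 by 1 -> R2=(4,1,5,0) value=10
Op 11: merge R0<->R2 -> R0=(4,1,5,0) R2=(4,1,5,0)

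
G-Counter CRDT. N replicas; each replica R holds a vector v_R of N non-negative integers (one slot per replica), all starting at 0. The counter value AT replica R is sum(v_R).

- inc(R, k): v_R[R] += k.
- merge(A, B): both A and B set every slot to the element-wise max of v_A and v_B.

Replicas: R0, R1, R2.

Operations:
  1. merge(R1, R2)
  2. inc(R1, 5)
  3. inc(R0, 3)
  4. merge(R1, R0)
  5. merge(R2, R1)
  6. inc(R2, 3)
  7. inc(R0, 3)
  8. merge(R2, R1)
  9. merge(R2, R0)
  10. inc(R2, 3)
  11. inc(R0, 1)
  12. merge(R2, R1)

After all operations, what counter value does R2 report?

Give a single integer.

Answer: 17

Derivation:
Op 1: merge R1<->R2 -> R1=(0,0,0) R2=(0,0,0)
Op 2: inc R1 by 5 -> R1=(0,5,0) value=5
Op 3: inc R0 by 3 -> R0=(3,0,0) value=3
Op 4: merge R1<->R0 -> R1=(3,5,0) R0=(3,5,0)
Op 5: merge R2<->R1 -> R2=(3,5,0) R1=(3,5,0)
Op 6: inc R2 by 3 -> R2=(3,5,3) value=11
Op 7: inc R0 by 3 -> R0=(6,5,0) value=11
Op 8: merge R2<->R1 -> R2=(3,5,3) R1=(3,5,3)
Op 9: merge R2<->R0 -> R2=(6,5,3) R0=(6,5,3)
Op 10: inc R2 by 3 -> R2=(6,5,6) value=17
Op 11: inc R0 by 1 -> R0=(7,5,3) value=15
Op 12: merge R2<->R1 -> R2=(6,5,6) R1=(6,5,6)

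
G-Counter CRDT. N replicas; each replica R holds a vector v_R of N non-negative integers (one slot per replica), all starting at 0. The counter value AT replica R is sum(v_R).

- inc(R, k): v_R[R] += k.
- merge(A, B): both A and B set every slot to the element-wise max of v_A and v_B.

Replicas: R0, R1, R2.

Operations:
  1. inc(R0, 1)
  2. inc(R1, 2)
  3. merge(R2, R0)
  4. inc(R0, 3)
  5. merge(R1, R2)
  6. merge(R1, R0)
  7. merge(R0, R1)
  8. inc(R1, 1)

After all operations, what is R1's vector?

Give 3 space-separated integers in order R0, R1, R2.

Op 1: inc R0 by 1 -> R0=(1,0,0) value=1
Op 2: inc R1 by 2 -> R1=(0,2,0) value=2
Op 3: merge R2<->R0 -> R2=(1,0,0) R0=(1,0,0)
Op 4: inc R0 by 3 -> R0=(4,0,0) value=4
Op 5: merge R1<->R2 -> R1=(1,2,0) R2=(1,2,0)
Op 6: merge R1<->R0 -> R1=(4,2,0) R0=(4,2,0)
Op 7: merge R0<->R1 -> R0=(4,2,0) R1=(4,2,0)
Op 8: inc R1 by 1 -> R1=(4,3,0) value=7

Answer: 4 3 0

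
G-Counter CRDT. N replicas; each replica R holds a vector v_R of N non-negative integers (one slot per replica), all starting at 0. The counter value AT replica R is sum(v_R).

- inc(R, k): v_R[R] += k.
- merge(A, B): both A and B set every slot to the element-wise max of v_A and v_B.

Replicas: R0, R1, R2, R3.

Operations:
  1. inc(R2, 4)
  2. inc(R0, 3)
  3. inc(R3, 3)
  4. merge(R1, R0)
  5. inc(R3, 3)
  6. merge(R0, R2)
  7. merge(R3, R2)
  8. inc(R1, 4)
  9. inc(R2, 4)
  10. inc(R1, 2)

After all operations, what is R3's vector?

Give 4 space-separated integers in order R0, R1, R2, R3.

Op 1: inc R2 by 4 -> R2=(0,0,4,0) value=4
Op 2: inc R0 by 3 -> R0=(3,0,0,0) value=3
Op 3: inc R3 by 3 -> R3=(0,0,0,3) value=3
Op 4: merge R1<->R0 -> R1=(3,0,0,0) R0=(3,0,0,0)
Op 5: inc R3 by 3 -> R3=(0,0,0,6) value=6
Op 6: merge R0<->R2 -> R0=(3,0,4,0) R2=(3,0,4,0)
Op 7: merge R3<->R2 -> R3=(3,0,4,6) R2=(3,0,4,6)
Op 8: inc R1 by 4 -> R1=(3,4,0,0) value=7
Op 9: inc R2 by 4 -> R2=(3,0,8,6) value=17
Op 10: inc R1 by 2 -> R1=(3,6,0,0) value=9

Answer: 3 0 4 6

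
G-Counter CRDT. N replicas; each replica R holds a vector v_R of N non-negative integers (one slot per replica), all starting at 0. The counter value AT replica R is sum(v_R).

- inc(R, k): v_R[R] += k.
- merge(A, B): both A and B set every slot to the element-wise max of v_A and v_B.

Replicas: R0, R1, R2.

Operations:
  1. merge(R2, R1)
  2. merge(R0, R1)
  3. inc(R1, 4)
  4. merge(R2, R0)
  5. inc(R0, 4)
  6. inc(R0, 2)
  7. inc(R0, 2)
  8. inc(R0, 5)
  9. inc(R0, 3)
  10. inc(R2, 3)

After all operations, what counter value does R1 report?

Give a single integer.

Op 1: merge R2<->R1 -> R2=(0,0,0) R1=(0,0,0)
Op 2: merge R0<->R1 -> R0=(0,0,0) R1=(0,0,0)
Op 3: inc R1 by 4 -> R1=(0,4,0) value=4
Op 4: merge R2<->R0 -> R2=(0,0,0) R0=(0,0,0)
Op 5: inc R0 by 4 -> R0=(4,0,0) value=4
Op 6: inc R0 by 2 -> R0=(6,0,0) value=6
Op 7: inc R0 by 2 -> R0=(8,0,0) value=8
Op 8: inc R0 by 5 -> R0=(13,0,0) value=13
Op 9: inc R0 by 3 -> R0=(16,0,0) value=16
Op 10: inc R2 by 3 -> R2=(0,0,3) value=3

Answer: 4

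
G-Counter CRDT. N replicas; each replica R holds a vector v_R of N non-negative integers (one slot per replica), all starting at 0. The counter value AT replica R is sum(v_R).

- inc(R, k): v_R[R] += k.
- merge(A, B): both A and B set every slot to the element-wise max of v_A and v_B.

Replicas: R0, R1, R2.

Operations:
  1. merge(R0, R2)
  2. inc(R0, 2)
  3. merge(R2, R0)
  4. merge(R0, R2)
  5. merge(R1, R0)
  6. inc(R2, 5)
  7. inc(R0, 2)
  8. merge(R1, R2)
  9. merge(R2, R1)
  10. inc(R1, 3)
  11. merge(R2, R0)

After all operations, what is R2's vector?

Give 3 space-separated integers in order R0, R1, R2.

Answer: 4 0 5

Derivation:
Op 1: merge R0<->R2 -> R0=(0,0,0) R2=(0,0,0)
Op 2: inc R0 by 2 -> R0=(2,0,0) value=2
Op 3: merge R2<->R0 -> R2=(2,0,0) R0=(2,0,0)
Op 4: merge R0<->R2 -> R0=(2,0,0) R2=(2,0,0)
Op 5: merge R1<->R0 -> R1=(2,0,0) R0=(2,0,0)
Op 6: inc R2 by 5 -> R2=(2,0,5) value=7
Op 7: inc R0 by 2 -> R0=(4,0,0) value=4
Op 8: merge R1<->R2 -> R1=(2,0,5) R2=(2,0,5)
Op 9: merge R2<->R1 -> R2=(2,0,5) R1=(2,0,5)
Op 10: inc R1 by 3 -> R1=(2,3,5) value=10
Op 11: merge R2<->R0 -> R2=(4,0,5) R0=(4,0,5)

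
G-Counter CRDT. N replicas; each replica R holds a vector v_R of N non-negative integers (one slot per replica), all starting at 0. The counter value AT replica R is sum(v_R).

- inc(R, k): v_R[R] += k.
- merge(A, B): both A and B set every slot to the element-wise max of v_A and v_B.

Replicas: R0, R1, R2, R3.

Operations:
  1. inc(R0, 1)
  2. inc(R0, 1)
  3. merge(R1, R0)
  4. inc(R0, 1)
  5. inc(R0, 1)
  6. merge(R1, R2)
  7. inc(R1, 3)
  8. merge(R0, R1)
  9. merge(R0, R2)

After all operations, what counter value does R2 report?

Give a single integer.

Answer: 7

Derivation:
Op 1: inc R0 by 1 -> R0=(1,0,0,0) value=1
Op 2: inc R0 by 1 -> R0=(2,0,0,0) value=2
Op 3: merge R1<->R0 -> R1=(2,0,0,0) R0=(2,0,0,0)
Op 4: inc R0 by 1 -> R0=(3,0,0,0) value=3
Op 5: inc R0 by 1 -> R0=(4,0,0,0) value=4
Op 6: merge R1<->R2 -> R1=(2,0,0,0) R2=(2,0,0,0)
Op 7: inc R1 by 3 -> R1=(2,3,0,0) value=5
Op 8: merge R0<->R1 -> R0=(4,3,0,0) R1=(4,3,0,0)
Op 9: merge R0<->R2 -> R0=(4,3,0,0) R2=(4,3,0,0)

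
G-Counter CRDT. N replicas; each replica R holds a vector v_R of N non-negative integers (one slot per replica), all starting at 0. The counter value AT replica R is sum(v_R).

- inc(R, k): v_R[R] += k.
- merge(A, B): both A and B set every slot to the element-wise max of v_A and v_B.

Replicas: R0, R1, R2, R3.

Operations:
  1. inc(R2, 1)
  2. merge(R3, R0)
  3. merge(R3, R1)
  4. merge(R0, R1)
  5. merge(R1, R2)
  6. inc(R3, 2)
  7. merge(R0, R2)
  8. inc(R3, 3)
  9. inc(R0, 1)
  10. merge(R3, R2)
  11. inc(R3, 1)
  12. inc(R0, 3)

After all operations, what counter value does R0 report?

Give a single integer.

Op 1: inc R2 by 1 -> R2=(0,0,1,0) value=1
Op 2: merge R3<->R0 -> R3=(0,0,0,0) R0=(0,0,0,0)
Op 3: merge R3<->R1 -> R3=(0,0,0,0) R1=(0,0,0,0)
Op 4: merge R0<->R1 -> R0=(0,0,0,0) R1=(0,0,0,0)
Op 5: merge R1<->R2 -> R1=(0,0,1,0) R2=(0,0,1,0)
Op 6: inc R3 by 2 -> R3=(0,0,0,2) value=2
Op 7: merge R0<->R2 -> R0=(0,0,1,0) R2=(0,0,1,0)
Op 8: inc R3 by 3 -> R3=(0,0,0,5) value=5
Op 9: inc R0 by 1 -> R0=(1,0,1,0) value=2
Op 10: merge R3<->R2 -> R3=(0,0,1,5) R2=(0,0,1,5)
Op 11: inc R3 by 1 -> R3=(0,0,1,6) value=7
Op 12: inc R0 by 3 -> R0=(4,0,1,0) value=5

Answer: 5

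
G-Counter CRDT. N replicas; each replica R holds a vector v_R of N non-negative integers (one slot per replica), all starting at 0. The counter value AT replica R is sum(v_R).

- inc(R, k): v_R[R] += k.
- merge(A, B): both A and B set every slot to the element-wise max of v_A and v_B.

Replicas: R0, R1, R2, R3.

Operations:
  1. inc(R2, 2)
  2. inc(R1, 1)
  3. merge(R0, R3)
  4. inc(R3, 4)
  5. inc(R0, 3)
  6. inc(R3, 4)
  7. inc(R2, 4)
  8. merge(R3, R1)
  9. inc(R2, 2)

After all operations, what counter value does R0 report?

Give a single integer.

Op 1: inc R2 by 2 -> R2=(0,0,2,0) value=2
Op 2: inc R1 by 1 -> R1=(0,1,0,0) value=1
Op 3: merge R0<->R3 -> R0=(0,0,0,0) R3=(0,0,0,0)
Op 4: inc R3 by 4 -> R3=(0,0,0,4) value=4
Op 5: inc R0 by 3 -> R0=(3,0,0,0) value=3
Op 6: inc R3 by 4 -> R3=(0,0,0,8) value=8
Op 7: inc R2 by 4 -> R2=(0,0,6,0) value=6
Op 8: merge R3<->R1 -> R3=(0,1,0,8) R1=(0,1,0,8)
Op 9: inc R2 by 2 -> R2=(0,0,8,0) value=8

Answer: 3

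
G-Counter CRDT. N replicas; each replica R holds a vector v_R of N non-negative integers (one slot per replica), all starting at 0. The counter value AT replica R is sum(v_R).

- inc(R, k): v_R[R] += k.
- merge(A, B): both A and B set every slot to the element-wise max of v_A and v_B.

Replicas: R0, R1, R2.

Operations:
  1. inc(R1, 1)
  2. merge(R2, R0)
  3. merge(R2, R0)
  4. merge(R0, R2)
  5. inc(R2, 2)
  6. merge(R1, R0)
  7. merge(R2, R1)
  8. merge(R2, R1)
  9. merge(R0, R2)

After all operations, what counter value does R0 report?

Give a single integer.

Answer: 3

Derivation:
Op 1: inc R1 by 1 -> R1=(0,1,0) value=1
Op 2: merge R2<->R0 -> R2=(0,0,0) R0=(0,0,0)
Op 3: merge R2<->R0 -> R2=(0,0,0) R0=(0,0,0)
Op 4: merge R0<->R2 -> R0=(0,0,0) R2=(0,0,0)
Op 5: inc R2 by 2 -> R2=(0,0,2) value=2
Op 6: merge R1<->R0 -> R1=(0,1,0) R0=(0,1,0)
Op 7: merge R2<->R1 -> R2=(0,1,2) R1=(0,1,2)
Op 8: merge R2<->R1 -> R2=(0,1,2) R1=(0,1,2)
Op 9: merge R0<->R2 -> R0=(0,1,2) R2=(0,1,2)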